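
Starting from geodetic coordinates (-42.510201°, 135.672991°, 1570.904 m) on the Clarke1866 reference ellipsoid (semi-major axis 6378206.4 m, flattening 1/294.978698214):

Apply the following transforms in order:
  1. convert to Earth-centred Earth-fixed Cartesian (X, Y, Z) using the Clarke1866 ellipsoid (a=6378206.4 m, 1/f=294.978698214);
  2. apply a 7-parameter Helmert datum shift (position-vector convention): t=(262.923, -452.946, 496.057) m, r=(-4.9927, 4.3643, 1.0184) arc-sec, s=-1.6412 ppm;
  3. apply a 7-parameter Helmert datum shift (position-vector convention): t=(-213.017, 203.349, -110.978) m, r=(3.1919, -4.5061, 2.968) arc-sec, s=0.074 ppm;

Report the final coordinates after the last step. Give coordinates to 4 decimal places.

X=-3369496.0910 m, Y=3290893.2372 m, Z=-4288049.8230 m

start: φ=-42.510201°, λ=135.672991°, h=1570.904 m
→ ECEF (a=6378206.400, f=1/294.978698214): X=-3369490.6148, Y=3291250.5583, Z=-4288410.5666
→ Helmert 7p (PV): X=-3369329.1489, Y=3290671.7724, Z=-4287915.8430
→ Helmert 7p (PV): X=-3369496.0910, Y=3290893.2372, Z=-4288049.8230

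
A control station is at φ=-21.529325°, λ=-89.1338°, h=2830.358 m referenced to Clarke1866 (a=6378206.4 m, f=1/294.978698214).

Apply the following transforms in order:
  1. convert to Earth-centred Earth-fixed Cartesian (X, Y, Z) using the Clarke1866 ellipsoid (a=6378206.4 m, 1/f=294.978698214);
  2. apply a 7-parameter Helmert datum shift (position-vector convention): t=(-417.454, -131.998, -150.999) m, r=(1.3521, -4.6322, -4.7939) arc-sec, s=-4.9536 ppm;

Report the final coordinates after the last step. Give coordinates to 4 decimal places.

X=89271.9859 m, Y=-5937947.8037 m, Z=-2327089.7587 m

start: φ=-21.529325°, λ=-89.133800°, h=2830.358 m
→ ECEF (a=6378206.400, f=1/294.978698214): X=89775.6320, Y=-5937858.3862, Z=-2326913.3789
→ Helmert 7p (PV): X=89271.9859, Y=-5937947.8037, Z=-2327089.7587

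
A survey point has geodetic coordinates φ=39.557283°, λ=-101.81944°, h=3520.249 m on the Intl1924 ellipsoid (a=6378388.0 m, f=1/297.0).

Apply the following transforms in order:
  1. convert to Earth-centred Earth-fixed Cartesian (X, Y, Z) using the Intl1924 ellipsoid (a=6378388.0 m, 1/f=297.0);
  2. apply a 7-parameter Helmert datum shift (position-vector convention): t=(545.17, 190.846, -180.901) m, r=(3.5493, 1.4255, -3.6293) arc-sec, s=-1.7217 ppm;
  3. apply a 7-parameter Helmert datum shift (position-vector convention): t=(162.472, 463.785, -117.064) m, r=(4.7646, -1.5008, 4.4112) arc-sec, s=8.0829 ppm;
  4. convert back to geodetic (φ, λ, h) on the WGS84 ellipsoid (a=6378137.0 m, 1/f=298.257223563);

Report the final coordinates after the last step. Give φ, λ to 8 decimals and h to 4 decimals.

φ=39.55664307°, λ=-101.81235540°, h=2978.4710 m

start: φ=39.557283°, λ=-101.819440°, h=3520.249 m
→ ECEF (a=6378388.000, f=1/297.0): X=-1009207.6569, Y=-4822629.7342, Z=4042517.9680
→ Helmert 7p (PV): X=-1008717.6671, Y=-4822482.3892, Z=4042254.0964
→ Helmert 7p (PV): X=-1008489.6256, Y=-4822172.5311, Z=4042050.9685
→ geod (Bowring, a=6378137.000): φ=39.55664307°, λ=-101.81235540°, h=2978.4710 m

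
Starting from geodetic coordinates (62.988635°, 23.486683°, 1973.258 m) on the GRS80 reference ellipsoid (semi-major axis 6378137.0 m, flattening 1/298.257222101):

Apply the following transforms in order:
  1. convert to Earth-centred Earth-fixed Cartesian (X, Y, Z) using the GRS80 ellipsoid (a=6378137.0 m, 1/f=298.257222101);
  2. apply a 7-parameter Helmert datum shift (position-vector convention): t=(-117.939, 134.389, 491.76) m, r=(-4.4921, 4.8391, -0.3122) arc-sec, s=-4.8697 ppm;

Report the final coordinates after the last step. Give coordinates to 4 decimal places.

X=2664665.9675 m, Y=1158139.8037 m, Z=5661537.3836 m

start: φ=62.988635°, λ=23.486683°, h=1973.258 m
→ ECEF (a=6378137.000, f=1/298.257222101): X=2664662.3163, Y=1157891.7965, Z=5661160.9229
→ Helmert 7p (PV): X=2664665.9675, Y=1158139.8037, Z=5661537.3836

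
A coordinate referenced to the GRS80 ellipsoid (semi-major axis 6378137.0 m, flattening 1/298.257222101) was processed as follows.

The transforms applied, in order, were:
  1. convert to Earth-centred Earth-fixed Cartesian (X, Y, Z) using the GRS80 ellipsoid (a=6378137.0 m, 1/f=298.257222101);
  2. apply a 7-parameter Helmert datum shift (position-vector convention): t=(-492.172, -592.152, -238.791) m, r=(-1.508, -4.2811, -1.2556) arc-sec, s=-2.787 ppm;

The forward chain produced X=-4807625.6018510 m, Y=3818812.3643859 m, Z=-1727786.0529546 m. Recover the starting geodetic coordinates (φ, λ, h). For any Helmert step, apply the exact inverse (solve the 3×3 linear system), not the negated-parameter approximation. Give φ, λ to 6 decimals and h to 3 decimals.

φ=-15.814494°, λ=141.532322°, h=1607.076 m

start: X=-4807625.6019, Y=3818812.3644, Z=-1727786.0530 m
→ Helmert⁻¹: X=-4807205.9306, Y=3819398.5273, Z=-1727424.3778
→ geod (Bowring, a=6378137.000): φ=-15.81449400°, λ=141.53232200°, h=1607.0760 m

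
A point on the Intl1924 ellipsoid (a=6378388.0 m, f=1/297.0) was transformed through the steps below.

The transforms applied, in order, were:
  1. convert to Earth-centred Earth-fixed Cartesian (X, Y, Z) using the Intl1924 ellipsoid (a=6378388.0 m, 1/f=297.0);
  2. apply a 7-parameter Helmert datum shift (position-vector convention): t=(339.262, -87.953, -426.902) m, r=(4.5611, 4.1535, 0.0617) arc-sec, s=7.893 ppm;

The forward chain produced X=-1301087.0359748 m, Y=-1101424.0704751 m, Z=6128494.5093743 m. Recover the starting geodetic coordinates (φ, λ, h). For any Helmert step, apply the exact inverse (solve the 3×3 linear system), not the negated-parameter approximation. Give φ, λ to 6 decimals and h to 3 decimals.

φ=74.554343°, λ=-139.766499°, h=3132.054 m

start: X=-1301087.0360, Y=-1101424.0705, Z=6128494.5094 m
→ Helmert⁻¹: X=-1301539.7708, Y=-1101191.5086, Z=6128871.1779
→ geod (Bowring, a=6378388.000): φ=74.55434300°, λ=-139.76649900°, h=3132.0540 m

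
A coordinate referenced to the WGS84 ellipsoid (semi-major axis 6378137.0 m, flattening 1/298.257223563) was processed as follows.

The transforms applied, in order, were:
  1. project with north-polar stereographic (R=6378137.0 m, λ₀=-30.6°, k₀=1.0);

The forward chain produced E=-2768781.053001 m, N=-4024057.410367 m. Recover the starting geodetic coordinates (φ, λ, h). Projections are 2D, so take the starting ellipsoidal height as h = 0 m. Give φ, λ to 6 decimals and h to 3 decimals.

start: E=-2768781.0530, N=-4024057.4104 m
→ stereo⁻¹: φ=48.09467400°, λ=-65.13019000°

φ=48.094674°, λ=-65.130190°, h=0.000 m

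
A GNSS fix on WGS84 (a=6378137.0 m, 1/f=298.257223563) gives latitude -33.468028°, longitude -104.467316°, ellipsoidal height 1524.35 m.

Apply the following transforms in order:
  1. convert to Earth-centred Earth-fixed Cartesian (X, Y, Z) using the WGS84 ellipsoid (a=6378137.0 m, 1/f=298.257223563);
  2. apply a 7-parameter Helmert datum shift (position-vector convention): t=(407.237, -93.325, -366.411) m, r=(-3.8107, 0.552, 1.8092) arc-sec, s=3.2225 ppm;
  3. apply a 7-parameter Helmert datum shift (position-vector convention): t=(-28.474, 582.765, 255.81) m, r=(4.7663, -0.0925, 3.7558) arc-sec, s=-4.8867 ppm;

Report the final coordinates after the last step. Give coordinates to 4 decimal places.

X=-1330394.0912 m, Y=-5157892.2949 m, Z=-3498343.0382 m

start: φ=-33.468028°, λ=-104.467316°, h=1524.350 m
→ ECEF (a=6378137.000, f=1/298.257223563): X=-1330906.4493, Y=-5158370.6334, Z=-3498217.3239
→ Helmert 7p (PV): X=-1330467.6175, Y=-5158556.8841, Z=-3498496.1460
→ Helmert 7p (PV): X=-1330394.0912, Y=-5157892.2949, Z=-3498343.0382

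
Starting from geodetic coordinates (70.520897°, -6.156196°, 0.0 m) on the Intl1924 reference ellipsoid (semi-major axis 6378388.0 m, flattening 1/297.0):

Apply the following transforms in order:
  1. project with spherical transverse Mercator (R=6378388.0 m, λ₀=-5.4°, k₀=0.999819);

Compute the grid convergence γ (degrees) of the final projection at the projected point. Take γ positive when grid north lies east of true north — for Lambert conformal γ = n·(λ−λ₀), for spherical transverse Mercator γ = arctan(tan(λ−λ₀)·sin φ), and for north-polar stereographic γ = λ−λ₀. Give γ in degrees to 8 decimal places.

start: φ=70.520897°, λ=-6.156196°, h=0.000 m
→ into tm (λ₀=-5.4°): φ=70.52089700°, λ−λ₀=-0.75619600°
convergence γ = -0.71291834°

-0.71291834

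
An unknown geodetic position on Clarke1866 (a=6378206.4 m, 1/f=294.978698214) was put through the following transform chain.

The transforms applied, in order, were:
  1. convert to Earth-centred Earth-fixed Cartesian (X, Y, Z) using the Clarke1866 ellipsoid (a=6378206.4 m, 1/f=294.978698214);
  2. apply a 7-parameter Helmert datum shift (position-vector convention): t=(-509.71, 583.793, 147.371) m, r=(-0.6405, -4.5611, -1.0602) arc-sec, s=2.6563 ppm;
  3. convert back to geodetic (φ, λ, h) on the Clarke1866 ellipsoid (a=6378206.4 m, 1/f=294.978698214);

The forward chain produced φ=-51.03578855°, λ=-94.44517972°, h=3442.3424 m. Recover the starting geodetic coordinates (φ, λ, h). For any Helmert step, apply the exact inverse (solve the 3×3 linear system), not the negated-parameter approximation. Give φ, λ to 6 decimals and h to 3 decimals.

φ=-51.032911°, λ=-94.438569°, h=3881.235 m

start: φ=-51.035789°, λ=-94.445180°, h=3442.342 m
→ ECEF (a=6378206.400, f=1/294.978698214): X=-311666.6630, Y=-4009138.6436, Z=-4938521.6721
→ Helmert⁻¹: X=-311244.7245, Y=-4009698.0497, Z=-4938661.4931
→ geod (Bowring, a=6378206.400): φ=-51.03291100°, λ=-94.43856900°, h=3881.2350 m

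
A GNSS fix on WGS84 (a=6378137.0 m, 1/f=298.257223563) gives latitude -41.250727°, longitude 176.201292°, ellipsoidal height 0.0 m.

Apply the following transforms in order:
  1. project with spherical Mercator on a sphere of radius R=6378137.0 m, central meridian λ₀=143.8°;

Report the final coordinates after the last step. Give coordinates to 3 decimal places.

E=3606895.326 m, N=-5049394.477 m

start: φ=-41.250727°, λ=176.201292°, h=0.000 m
→ merc (R=6378137.0, λ₀=143.8°): E=3606895.3265, N=-5049394.4769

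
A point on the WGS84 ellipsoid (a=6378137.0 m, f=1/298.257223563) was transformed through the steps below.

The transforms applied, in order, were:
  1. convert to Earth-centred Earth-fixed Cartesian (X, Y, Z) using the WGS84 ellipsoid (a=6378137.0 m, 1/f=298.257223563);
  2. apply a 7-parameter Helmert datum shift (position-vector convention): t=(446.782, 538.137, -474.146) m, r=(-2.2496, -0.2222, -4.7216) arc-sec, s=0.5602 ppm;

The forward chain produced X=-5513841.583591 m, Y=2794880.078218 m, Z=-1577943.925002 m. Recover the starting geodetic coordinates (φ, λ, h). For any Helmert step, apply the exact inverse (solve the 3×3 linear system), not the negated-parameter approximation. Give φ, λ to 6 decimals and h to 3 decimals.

start: X=-5513841.5836, Y=2794880.0782, Z=-1577943.9250 m
→ Helmert⁻¹: X=-5514350.9384, Y=2794231.3511, Z=-1577432.4800
→ geod (Bowring, a=6378137.000): φ=-14.40711300°, λ=153.12776000°, h=3152.0430 m

φ=-14.407113°, λ=153.127760°, h=3152.043 m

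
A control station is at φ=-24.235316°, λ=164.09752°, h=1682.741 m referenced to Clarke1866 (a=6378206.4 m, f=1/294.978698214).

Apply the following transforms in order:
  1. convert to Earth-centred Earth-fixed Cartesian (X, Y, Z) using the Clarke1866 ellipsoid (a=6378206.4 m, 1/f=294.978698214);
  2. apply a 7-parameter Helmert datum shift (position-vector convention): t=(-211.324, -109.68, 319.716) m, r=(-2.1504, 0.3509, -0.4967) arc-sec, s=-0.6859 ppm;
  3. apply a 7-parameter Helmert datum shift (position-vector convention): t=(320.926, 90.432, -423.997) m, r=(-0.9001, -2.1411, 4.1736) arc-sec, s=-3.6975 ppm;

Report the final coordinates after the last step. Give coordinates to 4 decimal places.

start: φ=-24.235316°, λ=164.097520°, h=1682.741 m
→ ECEF (a=6378206.400, f=1/294.978698214): X=-5598161.3462, Y=1594940.1855, Z=-2602612.6252
→ Helmert 7p (PV): X=-5598369.4173, Y=1594815.7590, Z=-2602298.2283
→ Helmert 7p (PV): X=-5598033.0483, Y=1594775.6602, Z=-2602777.6755

X=-5598033.0483 m, Y=1594775.6602 m, Z=-2602777.6755 m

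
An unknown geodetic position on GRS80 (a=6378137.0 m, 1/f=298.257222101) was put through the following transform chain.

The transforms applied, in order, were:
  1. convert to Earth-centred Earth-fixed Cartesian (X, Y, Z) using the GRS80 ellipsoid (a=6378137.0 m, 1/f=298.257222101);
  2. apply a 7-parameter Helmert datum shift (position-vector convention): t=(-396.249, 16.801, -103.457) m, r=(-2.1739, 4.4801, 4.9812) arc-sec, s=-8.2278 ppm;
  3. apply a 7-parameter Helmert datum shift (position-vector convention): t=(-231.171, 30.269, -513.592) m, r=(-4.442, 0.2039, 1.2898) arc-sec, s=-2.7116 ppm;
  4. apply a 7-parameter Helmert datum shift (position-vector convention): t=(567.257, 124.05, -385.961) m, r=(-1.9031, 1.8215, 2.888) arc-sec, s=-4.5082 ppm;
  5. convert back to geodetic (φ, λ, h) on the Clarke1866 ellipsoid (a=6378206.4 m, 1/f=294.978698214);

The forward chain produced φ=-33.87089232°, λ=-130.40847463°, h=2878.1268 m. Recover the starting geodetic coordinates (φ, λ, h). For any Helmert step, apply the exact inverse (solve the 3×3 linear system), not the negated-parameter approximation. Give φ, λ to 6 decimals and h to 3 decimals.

φ=-33.863925°, λ=-130.409431°, h=2490.177 m

start: φ=-33.870892°, λ=-130.408475°, h=2878.127 m
→ ECEF (a=6378206.400, f=1/294.978698214): X=-3438070.8775, Y=-4038509.2212, Z=-3535984.1366
→ Helmert⁻¹: X=-3438678.9592, Y=-4038570.7099, Z=-3535681.7433
→ Helmert⁻¹: X=-3438478.8705, Y=-4038514.2953, Z=-3535268.1075
→ Helmert⁻¹: X=-3438131.6487, Y=-4038444.0355, Z=-3535310.9766
→ geod (Bowring, a=6378137.000): φ=-33.86392500°, λ=-130.40943100°, h=2490.1770 m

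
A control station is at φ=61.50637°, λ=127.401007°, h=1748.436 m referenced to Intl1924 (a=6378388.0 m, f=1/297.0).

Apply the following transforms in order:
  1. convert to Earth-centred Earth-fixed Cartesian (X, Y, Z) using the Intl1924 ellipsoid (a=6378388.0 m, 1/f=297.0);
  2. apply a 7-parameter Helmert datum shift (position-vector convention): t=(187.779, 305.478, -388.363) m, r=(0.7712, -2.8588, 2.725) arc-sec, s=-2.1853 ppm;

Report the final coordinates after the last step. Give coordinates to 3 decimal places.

start: φ=61.506370°, λ=127.401007°, h=1748.436 m
→ ECEF (a=6378388.000, f=1/297.0): X=-1853538.5695, Y=2424239.5053, Z=5584138.9213
→ Helmert 7p (PV): X=-1853456.1621, Y=2424494.3198, Z=5583721.7295

X=-1853456.162 m, Y=2424494.320 m, Z=5583721.729 m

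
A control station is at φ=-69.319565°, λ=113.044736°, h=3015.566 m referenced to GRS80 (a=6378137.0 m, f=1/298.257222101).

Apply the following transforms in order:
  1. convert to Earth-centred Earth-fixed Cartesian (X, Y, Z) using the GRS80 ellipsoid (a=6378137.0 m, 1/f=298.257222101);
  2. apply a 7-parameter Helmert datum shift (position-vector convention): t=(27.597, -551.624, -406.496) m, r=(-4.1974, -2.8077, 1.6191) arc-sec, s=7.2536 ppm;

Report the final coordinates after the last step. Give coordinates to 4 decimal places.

X=-884655.8478 m, Y=2079139.7727 m, Z=-5947980.3565 m

start: φ=-69.319565°, λ=113.044736°, h=3015.566 m
→ ECEF (a=6378137.000, f=1/298.257222101): X=-884741.6598, Y=2079804.2851, Z=-5947476.3532
→ Helmert 7p (PV): X=-884655.8478, Y=2079139.7727, Z=-5947980.3565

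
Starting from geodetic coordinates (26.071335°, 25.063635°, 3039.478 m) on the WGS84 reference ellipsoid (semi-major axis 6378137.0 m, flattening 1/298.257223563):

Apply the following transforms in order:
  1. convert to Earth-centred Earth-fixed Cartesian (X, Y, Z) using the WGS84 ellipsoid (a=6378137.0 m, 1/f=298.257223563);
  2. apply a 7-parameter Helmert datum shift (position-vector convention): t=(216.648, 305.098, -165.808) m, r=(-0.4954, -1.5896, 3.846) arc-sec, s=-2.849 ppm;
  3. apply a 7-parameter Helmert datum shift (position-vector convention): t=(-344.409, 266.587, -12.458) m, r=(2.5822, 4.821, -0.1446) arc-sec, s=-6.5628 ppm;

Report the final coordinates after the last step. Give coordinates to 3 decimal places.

X=5195332.308 m, Y=2430348.141 m, Z=2787237.557 m

start: φ=26.071335°, λ=25.063635°, h=3039.478 m
→ ECEF (a=6378137.000, f=1/298.257223563): X=5195508.9042, Y=2429734.2939, Z=2787498.8671
→ Helmert 7p (PV): X=5195643.9636, Y=2430136.0393, Z=2787359.3215
→ Helmert 7p (PV): X=5195332.3084, Y=2430348.1411, Z=2787237.5566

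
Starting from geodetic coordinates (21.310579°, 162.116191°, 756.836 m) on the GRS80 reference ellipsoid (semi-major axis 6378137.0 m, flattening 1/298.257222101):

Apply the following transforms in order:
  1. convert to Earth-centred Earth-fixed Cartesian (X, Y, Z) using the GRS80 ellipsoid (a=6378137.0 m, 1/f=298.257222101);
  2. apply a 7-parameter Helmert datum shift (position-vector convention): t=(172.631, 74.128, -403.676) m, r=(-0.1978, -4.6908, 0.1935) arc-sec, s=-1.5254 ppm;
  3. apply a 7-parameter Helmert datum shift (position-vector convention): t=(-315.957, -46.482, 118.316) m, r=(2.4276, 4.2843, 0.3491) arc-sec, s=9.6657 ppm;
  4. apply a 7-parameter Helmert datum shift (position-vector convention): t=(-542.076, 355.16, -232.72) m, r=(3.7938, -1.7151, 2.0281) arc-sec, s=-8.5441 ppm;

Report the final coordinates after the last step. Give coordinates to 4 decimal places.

start: φ=21.310579°, λ=162.116191°, h=756.836 m
→ ECEF (a=6378137.000, f=1/298.257222101): X=-5658087.5745, Y=1825746.9527, Z=2303739.5561
→ Helmert 7p (PV): X=-5657960.4161, Y=1825815.1969, Z=2303201.9411
→ Helmert 7p (PV): X=-5658286.3115, Y=1825749.6792, Z=2303481.5299
→ Helmert 7p (PV): X=-5658817.1474, Y=1825991.2379, Z=2303215.6608

X=-5658817.1474 m, Y=1825991.2379 m, Z=2303215.6608 m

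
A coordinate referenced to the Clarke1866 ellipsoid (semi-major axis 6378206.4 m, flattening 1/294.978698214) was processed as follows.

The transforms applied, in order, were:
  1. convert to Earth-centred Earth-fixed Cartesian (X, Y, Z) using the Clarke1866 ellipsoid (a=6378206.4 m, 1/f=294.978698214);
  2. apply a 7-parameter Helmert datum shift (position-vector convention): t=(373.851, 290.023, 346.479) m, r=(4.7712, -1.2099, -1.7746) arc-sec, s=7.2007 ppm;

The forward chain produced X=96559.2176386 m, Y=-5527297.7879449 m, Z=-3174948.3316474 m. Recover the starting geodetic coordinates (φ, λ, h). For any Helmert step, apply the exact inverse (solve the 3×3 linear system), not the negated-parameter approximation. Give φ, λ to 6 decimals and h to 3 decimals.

start: X=96559.2176, Y=-5527297.7879, Z=-3174948.3316 m
→ Helmert⁻¹: X=96213.6063, Y=-5527620.6266, Z=-3175144.6491
→ geod (Bowring, a=6378206.400): φ=-30.03820600°, λ=-89.00281200°, h=2551.1020 m

φ=-30.038206°, λ=-89.002812°, h=2551.102 m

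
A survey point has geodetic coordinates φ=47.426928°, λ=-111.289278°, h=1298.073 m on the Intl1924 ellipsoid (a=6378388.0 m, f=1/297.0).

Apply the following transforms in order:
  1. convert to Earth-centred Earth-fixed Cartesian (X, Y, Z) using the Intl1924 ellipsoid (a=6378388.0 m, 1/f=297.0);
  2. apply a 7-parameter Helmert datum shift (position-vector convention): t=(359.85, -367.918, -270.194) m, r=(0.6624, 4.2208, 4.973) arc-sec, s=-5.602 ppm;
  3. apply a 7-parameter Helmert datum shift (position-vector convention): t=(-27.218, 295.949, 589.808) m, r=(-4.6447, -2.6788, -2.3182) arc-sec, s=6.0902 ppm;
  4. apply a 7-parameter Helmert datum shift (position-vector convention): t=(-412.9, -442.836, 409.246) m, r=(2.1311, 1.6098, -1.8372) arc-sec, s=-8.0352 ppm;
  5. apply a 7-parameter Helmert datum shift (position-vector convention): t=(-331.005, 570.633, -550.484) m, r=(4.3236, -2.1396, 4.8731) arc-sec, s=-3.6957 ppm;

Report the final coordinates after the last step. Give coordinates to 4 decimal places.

X=-1570180.7751 m, Y=-4028865.5886 m, Z=4675133.2848 m

start: φ=47.426928°, λ=-111.289278°, h=1298.073 m
→ ECEF (a=6378388.000, f=1/297.0): X=-1569921.2508, Y=-4028867.3265, Z=4675048.0602
→ Helmert 7p (PV): X=-1569359.8065, Y=-4029265.5384, Z=4674770.8635
→ Helmert 7p (PV): X=-1569502.5797, Y=-4028871.2226, Z=4675459.4922
→ Helmert 7p (PV): X=-1569902.2638, Y=-4029316.0122, Z=4675801.7936
→ Helmert 7p (PV): X=-1570180.7751, Y=-4028865.5886, Z=4675133.2848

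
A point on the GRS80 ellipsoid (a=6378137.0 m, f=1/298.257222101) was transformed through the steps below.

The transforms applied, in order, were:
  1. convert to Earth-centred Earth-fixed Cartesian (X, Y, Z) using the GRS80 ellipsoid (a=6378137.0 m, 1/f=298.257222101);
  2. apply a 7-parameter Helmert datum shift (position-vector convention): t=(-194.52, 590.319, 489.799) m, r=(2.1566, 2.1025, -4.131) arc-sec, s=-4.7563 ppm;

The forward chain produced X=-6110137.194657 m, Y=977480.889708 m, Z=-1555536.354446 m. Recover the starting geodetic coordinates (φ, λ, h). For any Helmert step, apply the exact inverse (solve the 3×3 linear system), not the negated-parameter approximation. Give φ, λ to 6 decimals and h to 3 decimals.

φ=-14.207792°, λ=170.917399°, h=3369.880 m

start: X=-6110137.1947, Y=977480.8897, Z=-1555536.3544 m
→ Helmert⁻¹: X=-6109975.4359, Y=976756.5788, Z=-1556106.0471
→ geod (Bowring, a=6378137.000): φ=-14.20779200°, λ=170.91739900°, h=3369.8800 m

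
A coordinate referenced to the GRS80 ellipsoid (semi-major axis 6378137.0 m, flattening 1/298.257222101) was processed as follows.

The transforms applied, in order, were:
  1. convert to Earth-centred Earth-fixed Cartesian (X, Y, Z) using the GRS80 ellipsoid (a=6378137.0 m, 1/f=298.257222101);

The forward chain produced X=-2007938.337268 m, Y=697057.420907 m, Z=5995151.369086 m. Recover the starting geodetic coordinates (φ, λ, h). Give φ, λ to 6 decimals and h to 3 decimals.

φ=70.599675°, λ=160.855514°, h=1652.354 m

start: X=-2007938.3373, Y=697057.4209, Z=5995151.3691 m
→ geod (Bowring, a=6378137.000): φ=70.59967500°, λ=160.85551400°, h=1652.3540 m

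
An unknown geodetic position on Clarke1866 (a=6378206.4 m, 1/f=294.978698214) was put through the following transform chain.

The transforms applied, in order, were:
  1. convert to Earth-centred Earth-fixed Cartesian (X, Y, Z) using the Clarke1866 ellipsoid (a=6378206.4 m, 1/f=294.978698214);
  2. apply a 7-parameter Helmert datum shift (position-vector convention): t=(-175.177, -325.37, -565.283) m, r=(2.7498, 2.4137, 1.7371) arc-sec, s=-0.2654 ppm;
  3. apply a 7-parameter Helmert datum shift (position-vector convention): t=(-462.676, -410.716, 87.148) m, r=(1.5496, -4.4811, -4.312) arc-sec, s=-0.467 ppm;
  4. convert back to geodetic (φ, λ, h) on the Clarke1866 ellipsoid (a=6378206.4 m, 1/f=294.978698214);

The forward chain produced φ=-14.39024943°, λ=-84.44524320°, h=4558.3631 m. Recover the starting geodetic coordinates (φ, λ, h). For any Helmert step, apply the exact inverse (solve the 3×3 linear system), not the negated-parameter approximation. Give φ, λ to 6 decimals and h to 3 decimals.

φ=-14.386432°, λ=-84.438160°, h=3794.214 m

start: φ=-14.390249°, λ=-84.445243°, h=4558.363 m
→ ECEF (a=6378206.400, f=1/294.978698214): X=598573.2923, Y=-6154762.1092, Z=-1575876.8439
→ Helmert⁻¹: X=599130.6687, Y=-6154353.5818, Z=-1575931.5083
→ Helmert⁻¹: X=599272.6110, Y=-6154055.8926, Z=-1575277.5886
→ geod (Bowring, a=6378206.400): φ=-14.38643200°, λ=-84.43816000°, h=3794.2140 m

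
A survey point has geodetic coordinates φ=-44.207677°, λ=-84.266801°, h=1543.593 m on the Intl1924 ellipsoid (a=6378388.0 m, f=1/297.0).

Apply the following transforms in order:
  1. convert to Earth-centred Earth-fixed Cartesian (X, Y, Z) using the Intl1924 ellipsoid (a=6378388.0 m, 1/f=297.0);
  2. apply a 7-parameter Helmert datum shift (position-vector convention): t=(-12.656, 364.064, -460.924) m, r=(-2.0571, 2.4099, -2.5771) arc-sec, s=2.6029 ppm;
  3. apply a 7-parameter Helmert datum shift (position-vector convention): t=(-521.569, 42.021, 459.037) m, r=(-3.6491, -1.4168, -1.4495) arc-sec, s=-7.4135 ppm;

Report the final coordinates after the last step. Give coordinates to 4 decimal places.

start: φ=-44.207677°, λ=-84.266801°, h=1543.593 m
→ ECEF (a=6378388.000, f=1/297.0): X=457598.4516, Y=-4557821.2360, Z=-4425816.8399
→ Helmert 7p (PV): X=457478.3312, Y=-4557518.8921, Z=-4426249.1745
→ Helmert 7p (PV): X=456951.7465, Y=-4557524.6045, Z=-4425673.5532

X=456951.7465 m, Y=-4557524.6045 m, Z=-4425673.5532 m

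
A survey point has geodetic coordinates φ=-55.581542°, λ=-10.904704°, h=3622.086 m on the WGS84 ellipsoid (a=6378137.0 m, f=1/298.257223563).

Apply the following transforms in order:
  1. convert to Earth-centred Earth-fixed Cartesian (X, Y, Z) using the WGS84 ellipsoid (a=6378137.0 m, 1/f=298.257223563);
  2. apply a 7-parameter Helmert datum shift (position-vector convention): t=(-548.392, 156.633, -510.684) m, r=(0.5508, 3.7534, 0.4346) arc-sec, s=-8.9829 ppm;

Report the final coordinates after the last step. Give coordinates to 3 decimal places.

start: φ=-55.581542°, λ=-10.904704°, h=3622.086 m
→ ECEF (a=6378137.000, f=1/298.257223563): X=3550136.4554, Y=-683950.8057, Z=-5241236.4376
→ Helmert 7p (PV): X=3549462.2400, Y=-683766.5529, Z=-5241766.4678

X=3549462.240 m, Y=-683766.553 m, Z=-5241766.468 m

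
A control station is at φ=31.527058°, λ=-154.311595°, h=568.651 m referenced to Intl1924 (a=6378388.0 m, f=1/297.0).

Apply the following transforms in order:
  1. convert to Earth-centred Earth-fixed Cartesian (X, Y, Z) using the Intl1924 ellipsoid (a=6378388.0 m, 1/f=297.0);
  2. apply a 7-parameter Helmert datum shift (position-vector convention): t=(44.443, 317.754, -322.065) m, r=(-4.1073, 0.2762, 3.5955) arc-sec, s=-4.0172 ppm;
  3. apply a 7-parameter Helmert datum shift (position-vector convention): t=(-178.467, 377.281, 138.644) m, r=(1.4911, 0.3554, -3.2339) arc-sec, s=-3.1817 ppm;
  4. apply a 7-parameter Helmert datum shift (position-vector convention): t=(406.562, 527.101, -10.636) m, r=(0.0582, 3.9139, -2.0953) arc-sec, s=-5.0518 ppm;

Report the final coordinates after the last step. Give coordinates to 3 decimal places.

start: φ=31.527058°, λ=-154.311595°, h=568.651 m
→ ECEF (a=6378388.000, f=1/297.0): X=-4904484.5466, Y=-2359146.7192, Z=3316190.9364
→ Helmert 7p (PV): X=-4904374.8375, Y=-2358838.9458, Z=3315909.0939
→ Helmert 7p (PV): X=-4904568.9695, Y=-2358401.2381, Z=3316028.5859
→ Helmert 7p (PV): X=-4904098.6661, Y=-2357813.3367, Z=3316093.5968

X=-4904098.666 m, Y=-2357813.337 m, Z=3316093.597 m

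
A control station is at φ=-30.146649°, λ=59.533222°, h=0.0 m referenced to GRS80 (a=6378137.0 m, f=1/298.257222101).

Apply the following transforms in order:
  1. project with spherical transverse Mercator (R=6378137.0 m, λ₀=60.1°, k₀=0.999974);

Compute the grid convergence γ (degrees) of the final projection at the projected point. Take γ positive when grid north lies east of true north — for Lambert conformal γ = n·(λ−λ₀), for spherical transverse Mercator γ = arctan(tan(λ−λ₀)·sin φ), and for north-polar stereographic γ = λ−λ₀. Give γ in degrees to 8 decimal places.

start: φ=-30.146649°, λ=59.533222°, h=0.000 m
→ into tm (λ₀=60.1°): φ=-30.14664900°, λ−λ₀=-0.56677800°
convergence γ = 0.28465133°

0.28465133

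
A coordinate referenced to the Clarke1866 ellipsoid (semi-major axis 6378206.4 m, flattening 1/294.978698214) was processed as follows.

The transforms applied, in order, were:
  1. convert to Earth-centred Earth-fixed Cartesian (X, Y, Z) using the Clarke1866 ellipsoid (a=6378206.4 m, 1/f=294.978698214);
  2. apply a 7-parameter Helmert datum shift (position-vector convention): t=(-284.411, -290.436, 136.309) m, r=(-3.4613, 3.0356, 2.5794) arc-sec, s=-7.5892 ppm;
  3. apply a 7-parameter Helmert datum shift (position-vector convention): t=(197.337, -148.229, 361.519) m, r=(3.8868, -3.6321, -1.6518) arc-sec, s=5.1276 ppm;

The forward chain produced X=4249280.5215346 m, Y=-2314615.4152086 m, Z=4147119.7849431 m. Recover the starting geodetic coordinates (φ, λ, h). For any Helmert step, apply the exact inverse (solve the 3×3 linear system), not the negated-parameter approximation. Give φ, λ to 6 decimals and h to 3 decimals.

φ=40.788063°, λ=-28.572512°, h=3355.122 m

start: X=4249280.5215, Y=-2314615.4152, Z=4147119.7849 m
→ Helmert⁻¹: X=4249152.9497, Y=-2314343.1513, Z=4146705.7910
→ Helmert⁻¹: X=4249379.6452, Y=-2314193.0009, Z=4146624.6554
→ geod (Bowring, a=6378206.400): φ=40.78806300°, λ=-28.57251200°, h=3355.1220 m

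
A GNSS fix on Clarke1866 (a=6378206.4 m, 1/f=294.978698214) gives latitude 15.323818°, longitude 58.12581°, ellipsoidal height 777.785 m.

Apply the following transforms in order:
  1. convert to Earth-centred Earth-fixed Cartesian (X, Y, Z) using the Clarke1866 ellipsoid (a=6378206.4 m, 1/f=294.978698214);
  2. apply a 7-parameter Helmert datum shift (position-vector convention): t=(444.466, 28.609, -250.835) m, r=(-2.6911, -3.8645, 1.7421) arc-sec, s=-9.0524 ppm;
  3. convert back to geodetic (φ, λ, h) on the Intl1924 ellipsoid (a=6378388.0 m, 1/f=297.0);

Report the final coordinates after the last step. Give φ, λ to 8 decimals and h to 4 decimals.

start: φ=15.323818°, λ=58.125810°, h=777.785 m
→ ECEF (a=6378206.400, f=1/294.978698214): X=3249471.2509, Y=5225739.5842, Z=1674786.2892
→ Helmert 7p (PV): X=3249810.7876, Y=5225770.1827, Z=1674512.9950
→ geod (Bowring, a=6378388.000): φ=15.32027296°, λ=58.12327585°, h=711.7565 m

φ=15.32027296°, λ=58.12327585°, h=711.7565 m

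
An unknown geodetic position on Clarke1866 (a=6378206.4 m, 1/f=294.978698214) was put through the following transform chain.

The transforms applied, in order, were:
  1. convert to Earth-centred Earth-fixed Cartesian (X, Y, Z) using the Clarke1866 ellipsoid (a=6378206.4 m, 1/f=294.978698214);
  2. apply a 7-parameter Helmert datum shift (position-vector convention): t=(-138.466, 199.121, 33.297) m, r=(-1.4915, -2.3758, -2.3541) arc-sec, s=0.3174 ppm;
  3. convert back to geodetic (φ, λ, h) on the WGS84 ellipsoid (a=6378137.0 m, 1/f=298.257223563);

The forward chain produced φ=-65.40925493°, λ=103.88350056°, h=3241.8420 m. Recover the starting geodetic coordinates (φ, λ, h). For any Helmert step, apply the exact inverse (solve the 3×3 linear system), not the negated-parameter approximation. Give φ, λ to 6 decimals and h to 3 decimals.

start: φ=-65.409255°, λ=103.883501°, h=3241.842 m
→ ECEF (a=6378137.000, f=1/298.257223563): X=-638955.1014, Y=2585089.8626, Z=-5779793.9359
→ Helmert⁻¹: X=-638912.5073, Y=2584924.4230, Z=-5779799.3477
→ geod (Bowring, a=6378206.400): φ=-65.41228500°, λ=103.88346500°, h=3302.8850 m

φ=-65.412285°, λ=103.883465°, h=3302.885 m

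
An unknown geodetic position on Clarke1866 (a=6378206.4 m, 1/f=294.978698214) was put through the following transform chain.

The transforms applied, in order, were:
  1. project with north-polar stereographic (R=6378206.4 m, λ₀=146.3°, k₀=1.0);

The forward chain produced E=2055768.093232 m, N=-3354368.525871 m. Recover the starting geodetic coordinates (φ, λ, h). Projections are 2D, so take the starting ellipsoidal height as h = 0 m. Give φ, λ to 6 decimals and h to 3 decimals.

φ=55.719429°, λ=177.802588°, h=0.000 m

start: E=2055768.0932, N=-3354368.5259 m
→ stereo⁻¹: φ=55.71942900°, λ=177.80258800°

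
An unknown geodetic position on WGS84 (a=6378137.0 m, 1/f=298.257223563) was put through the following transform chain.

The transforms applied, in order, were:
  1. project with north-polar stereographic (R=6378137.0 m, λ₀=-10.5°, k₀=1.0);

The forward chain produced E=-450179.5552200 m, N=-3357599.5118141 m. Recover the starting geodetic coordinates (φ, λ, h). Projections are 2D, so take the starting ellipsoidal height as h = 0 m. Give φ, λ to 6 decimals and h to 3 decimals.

start: E=-450179.5552, N=-3357599.5118 m
→ stereo⁻¹: φ=60.25485100°, λ=-18.13654900°

φ=60.254851°, λ=-18.136549°, h=0.000 m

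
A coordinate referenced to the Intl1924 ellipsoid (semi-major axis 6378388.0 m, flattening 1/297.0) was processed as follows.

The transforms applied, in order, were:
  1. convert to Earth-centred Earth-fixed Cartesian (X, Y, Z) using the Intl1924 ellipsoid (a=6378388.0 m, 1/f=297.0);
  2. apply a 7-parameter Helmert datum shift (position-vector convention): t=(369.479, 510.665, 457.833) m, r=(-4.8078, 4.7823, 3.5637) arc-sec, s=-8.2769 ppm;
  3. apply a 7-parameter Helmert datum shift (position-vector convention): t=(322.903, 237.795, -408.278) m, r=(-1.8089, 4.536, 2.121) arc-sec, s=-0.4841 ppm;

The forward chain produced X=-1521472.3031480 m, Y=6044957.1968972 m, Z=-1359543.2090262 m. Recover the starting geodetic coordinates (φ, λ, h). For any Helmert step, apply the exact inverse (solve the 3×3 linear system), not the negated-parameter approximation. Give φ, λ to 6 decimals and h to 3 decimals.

φ=-12.384747°, λ=104.133120°, h=2141.338 m

start: X=-1521472.3031, Y=6044957.1969, Z=-1359543.2090 m
→ Helmert⁻¹: X=-1521703.8968, Y=6044749.8948, Z=-1359116.0418
→ Helmert⁻¹: X=-1521950.0240, Y=6044347.2409, Z=-1359479.5278
→ geod (Bowring, a=6378388.000): φ=-12.38474700°, λ=104.13312000°, h=2141.3380 m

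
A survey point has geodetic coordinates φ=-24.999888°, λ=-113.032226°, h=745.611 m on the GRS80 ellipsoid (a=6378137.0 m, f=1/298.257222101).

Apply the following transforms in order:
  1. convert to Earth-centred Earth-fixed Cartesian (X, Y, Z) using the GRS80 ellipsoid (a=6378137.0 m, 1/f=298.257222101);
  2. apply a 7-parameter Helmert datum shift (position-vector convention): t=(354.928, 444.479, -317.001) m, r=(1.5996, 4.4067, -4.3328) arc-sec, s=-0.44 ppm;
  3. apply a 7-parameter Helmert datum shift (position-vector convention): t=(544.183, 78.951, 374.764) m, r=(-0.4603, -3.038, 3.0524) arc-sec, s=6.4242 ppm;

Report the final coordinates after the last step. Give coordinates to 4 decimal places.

start: φ=-24.999888°, λ=-113.032226°, h=745.611 m
→ ECEF (a=6378137.000, f=1/298.257222101): X=-2263255.0464, Y=-5323567.8008, Z=-2679378.3262
→ Helmert 7p (PV): X=-2263068.1924, Y=-5323052.6587, Z=-2679687.0802
→ Helmert 7p (PV): X=-2262420.3060, Y=-5323047.3742, Z=-2679350.9841

X=-2262420.3060 m, Y=-5323047.3742 m, Z=-2679350.9841 m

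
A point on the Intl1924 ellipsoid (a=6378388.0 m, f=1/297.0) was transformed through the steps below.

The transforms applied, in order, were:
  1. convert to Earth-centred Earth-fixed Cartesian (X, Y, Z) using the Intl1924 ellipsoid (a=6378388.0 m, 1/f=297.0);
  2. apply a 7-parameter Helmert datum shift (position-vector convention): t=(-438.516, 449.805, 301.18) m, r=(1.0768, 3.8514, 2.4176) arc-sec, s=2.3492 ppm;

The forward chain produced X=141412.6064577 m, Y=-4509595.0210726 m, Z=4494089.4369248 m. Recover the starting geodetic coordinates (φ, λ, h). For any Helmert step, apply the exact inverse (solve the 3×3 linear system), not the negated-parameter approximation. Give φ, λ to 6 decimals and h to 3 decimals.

φ=45.075944°, λ=-88.200239°, h=580.113 m

start: X=141412.6065, Y=-4509595.0211, Z=4494089.4369 m
→ Helmert⁻¹: X=141714.0192, Y=-4510012.4323, Z=4493803.8906
→ geod (Bowring, a=6378388.000): φ=45.07594400°, λ=-88.20023900°, h=580.1130 m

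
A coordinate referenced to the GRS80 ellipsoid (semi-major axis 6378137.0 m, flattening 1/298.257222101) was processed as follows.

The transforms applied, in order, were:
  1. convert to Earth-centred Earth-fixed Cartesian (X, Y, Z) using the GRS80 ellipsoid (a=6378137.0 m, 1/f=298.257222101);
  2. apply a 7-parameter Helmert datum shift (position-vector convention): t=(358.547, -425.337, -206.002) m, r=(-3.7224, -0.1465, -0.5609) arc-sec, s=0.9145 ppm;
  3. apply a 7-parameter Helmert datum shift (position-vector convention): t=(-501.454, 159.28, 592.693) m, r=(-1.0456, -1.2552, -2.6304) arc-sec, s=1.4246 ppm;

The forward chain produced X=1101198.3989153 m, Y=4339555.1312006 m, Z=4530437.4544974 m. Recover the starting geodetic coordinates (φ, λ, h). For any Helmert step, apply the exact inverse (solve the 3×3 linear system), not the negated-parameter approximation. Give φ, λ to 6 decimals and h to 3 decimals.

φ=45.528512°, λ=75.760505°, h=2022.506 m

start: X=1101198.3989, Y=4339555.1312, Z=4530437.4545 m
→ Helmert⁻¹: X=1101670.5112, Y=4339380.7556, Z=4529853.6014
→ Helmert⁻¹: X=1101302.3735, Y=4339723.3647, Z=4530132.9962
→ geod (Bowring, a=6378137.000): φ=45.52851200°, λ=75.76050500°, h=2022.5060 m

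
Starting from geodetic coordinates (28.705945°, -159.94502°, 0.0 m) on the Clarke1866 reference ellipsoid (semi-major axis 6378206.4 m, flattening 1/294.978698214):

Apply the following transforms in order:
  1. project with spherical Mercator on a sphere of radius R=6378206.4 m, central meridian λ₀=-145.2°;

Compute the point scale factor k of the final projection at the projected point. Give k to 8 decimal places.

1.14012562

start: φ=28.705945°, λ=-159.945020°, h=0.000 m
→ into merc (λ₀=-145.2°): φ=28.70594500°, λ−λ₀=-14.74502000°
scale k = 1.14012562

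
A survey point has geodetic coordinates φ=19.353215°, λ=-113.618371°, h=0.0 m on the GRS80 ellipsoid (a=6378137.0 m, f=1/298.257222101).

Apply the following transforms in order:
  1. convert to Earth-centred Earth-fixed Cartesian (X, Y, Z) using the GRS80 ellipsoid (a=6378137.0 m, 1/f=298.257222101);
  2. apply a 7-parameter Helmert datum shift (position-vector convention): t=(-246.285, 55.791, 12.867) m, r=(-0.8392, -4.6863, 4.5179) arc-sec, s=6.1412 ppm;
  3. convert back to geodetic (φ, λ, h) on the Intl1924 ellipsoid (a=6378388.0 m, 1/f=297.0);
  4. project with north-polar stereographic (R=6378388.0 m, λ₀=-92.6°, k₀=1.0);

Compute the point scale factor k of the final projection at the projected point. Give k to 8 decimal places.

start: φ=19.353215°, λ=-113.618371°, h=0.000 m
→ ECEF (a=6378137.000, f=1/298.257222101): X=-2411847.6042, Y=-5515679.7515, Z=2100278.6801
→ Helmert 7p (PV): X=-2412035.6062, Y=-5515702.1162, Z=2100272.0892
→ geod (Bowring, a=6378388.000): φ=19.35338678°, λ=-113.61992515°, h=-152.7790 m
→ into stereo (λ₀=-92.6°): φ=19.35338678°, λ−λ₀=-21.01992515°
scale k = 1.50218531

1.50218531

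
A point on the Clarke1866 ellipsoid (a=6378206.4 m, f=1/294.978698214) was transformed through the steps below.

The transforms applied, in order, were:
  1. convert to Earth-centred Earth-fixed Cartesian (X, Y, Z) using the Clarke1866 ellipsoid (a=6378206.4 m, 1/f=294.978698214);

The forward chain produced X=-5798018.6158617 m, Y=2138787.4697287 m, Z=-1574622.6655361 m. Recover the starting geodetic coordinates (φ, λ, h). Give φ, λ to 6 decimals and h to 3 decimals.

φ=-14.387982°, λ=159.751866°, h=489.687 m

start: X=-5798018.6159, Y=2138787.4697, Z=-1574622.6655 m
→ geod (Bowring, a=6378206.400): φ=-14.38798200°, λ=159.75186600°, h=489.6870 m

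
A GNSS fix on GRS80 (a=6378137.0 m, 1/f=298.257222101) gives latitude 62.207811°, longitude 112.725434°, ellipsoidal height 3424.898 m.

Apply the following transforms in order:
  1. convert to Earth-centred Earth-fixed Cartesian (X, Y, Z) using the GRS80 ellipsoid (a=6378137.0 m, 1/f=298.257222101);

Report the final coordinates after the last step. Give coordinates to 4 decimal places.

start: φ=62.207811°, λ=112.725434°, h=3424.898 m
→ ECEF (a=6378137.000, f=1/298.257222101): X=-1152505.3464, Y=2751721.0002, Z=5622380.8855

X=-1152505.3464 m, Y=2751721.0002 m, Z=5622380.8855 m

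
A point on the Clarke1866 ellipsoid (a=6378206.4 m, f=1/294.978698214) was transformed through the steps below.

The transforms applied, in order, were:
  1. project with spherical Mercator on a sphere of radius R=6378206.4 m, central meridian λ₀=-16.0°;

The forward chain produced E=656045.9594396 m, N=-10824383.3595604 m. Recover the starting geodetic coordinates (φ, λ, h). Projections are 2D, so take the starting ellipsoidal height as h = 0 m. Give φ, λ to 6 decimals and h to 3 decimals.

start: E=656045.9594, N=-10824383.3596 m
→ merc⁻¹: φ=-69.23528100°, λ=-10.10670300°

φ=-69.235281°, λ=-10.106703°, h=0.000 m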